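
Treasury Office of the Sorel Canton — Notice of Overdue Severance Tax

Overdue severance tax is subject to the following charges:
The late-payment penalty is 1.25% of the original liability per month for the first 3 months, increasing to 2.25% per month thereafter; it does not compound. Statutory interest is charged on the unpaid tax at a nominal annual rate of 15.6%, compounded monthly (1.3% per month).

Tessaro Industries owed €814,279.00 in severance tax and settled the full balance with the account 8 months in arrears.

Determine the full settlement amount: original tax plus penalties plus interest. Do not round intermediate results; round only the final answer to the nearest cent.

€1,025,060.86

Penalty, months 1–3: 3 × 1.25% × €814,279.00 = €30,535.46…
Penalty, months 4–8: 5 × 2.25% × €814,279.00 = €91,606.39…
Interest: €814,279.00 × ((1 + 0.013)^8 − 1) = €814,279.00 × 0.1088571… = €88,640.0116…
Total = €814,279.00 + €122,141.8500 + €88,640.0116… = €1,025,060.86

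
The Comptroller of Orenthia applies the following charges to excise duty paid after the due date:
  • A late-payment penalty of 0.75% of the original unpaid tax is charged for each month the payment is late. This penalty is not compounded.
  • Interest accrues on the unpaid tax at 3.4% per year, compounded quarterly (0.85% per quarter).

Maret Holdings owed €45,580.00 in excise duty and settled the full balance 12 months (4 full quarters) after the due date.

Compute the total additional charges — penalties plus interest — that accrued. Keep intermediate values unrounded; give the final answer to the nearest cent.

€5,671.79

Late-payment penalty = 0.75% × €45,580.00 × 12 mo = €4,102.20
Interest: €45,580.00 × ((1 + 0.0085)^4 − 1) = €45,580.00 × 0.0344360… = €1,569.5911…
Penalties + interest = €4,102.2000 + €1,569.5911… = €5,671.79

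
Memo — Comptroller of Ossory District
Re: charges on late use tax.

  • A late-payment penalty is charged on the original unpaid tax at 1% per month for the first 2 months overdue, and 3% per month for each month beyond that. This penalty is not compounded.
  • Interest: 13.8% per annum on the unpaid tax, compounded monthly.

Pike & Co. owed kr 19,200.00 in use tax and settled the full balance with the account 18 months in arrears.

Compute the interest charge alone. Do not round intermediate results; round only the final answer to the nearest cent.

kr 4,387.79

Interest (13.8%/yr ÷ 12 = 1.15%/month): kr 19,200.00 × ((1 + 0.0115)^18 − 1) = kr 4,387.7870…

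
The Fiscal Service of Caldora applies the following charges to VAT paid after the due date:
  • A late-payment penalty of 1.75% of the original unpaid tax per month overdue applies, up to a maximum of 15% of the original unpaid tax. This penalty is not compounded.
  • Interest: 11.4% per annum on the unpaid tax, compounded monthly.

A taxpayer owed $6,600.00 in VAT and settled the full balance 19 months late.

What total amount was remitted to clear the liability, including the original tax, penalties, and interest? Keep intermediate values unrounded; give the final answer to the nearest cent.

Penalty (uncapped): 19 × 1.75% × $6,600.00 = $2,194.50; cap = 15% × $6,600.00 = $990.00 → penalty = $990.00
Interest (11.4%/yr ÷ 12 = 0.95%/month): $6,600.00 × ((1 + 0.0095)^19 − 1) = $1,298.8538…
Total = $6,600.00 + $990.0000 + $1,298.8538… = $8,888.85

$8,888.85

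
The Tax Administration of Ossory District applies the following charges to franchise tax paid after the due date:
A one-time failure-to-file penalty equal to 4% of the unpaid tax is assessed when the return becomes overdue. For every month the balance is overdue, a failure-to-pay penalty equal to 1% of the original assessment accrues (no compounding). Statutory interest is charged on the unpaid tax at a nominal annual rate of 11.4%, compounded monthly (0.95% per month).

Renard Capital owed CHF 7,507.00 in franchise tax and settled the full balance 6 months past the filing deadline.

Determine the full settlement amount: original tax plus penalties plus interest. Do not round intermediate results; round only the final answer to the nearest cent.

CHF 8,695.89

Failure-to-file penalty: 4% × CHF 7,507.00 = CHF 300.28
Failure-to-pay penalty = 1% × CHF 7,507.00 × 6 mo = CHF 450.42
Interest: CHF 7,507.00 × ((1 + 0.0095)^6 − 1) = CHF 7,507.00 × 0.0583710… = CHF 438.1912…
Total = CHF 7,507.00 + CHF 750.7000 + CHF 438.1912… = CHF 8,695.89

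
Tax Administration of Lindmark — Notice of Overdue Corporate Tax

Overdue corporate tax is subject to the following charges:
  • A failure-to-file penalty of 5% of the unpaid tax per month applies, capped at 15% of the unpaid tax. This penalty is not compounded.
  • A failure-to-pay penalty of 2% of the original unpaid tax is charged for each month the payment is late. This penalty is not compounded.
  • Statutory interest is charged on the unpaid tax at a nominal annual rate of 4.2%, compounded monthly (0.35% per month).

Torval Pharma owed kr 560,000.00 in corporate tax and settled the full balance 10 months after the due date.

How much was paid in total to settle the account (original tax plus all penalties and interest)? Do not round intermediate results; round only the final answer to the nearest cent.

kr 775,911.60

Failure-to-file: 10 × 5% × kr 560,000.00 = kr 280,000.00, capped at 15% × kr 560,000.00 = kr 84,000.00
Failure-to-pay penalty: 10 × 2% × kr 560,000.00 = kr 112,000.00
Interest: kr 560,000.00 × ((1 + 0.0035)^10 − 1) = kr 560,000.00 × 0.0355564… = kr 19,911.5989…
Total = kr 560,000.00 + kr 196,000.0000 + kr 19,911.5989… = kr 775,911.60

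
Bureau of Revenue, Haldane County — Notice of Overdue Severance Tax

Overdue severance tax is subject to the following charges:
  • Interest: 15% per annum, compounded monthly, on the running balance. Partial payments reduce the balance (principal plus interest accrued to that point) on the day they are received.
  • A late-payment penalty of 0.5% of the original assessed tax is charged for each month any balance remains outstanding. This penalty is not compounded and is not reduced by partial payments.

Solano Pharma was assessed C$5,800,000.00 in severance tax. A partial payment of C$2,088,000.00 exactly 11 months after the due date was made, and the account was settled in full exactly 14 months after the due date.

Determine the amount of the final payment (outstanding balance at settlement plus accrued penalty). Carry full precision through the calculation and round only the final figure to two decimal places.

Monthly rate = 15% ÷ 12 = 1.25%
Balance at month 11: C$5,800,000.0000 × (1 + 0.0125)^11 = C$6,649,260.4472…
After C$2,088,000.00 payment: C$6,649,260.4472… − C$2,088,000.00 = C$4,561,260.4472…
Balance at month 14: C$4,561,260.4472… × (1 + 0.0125)^3 = C$4,734,454.7135…
Penalty: 14 × 0.5% × C$5,800,000.00 = C$406,000.00
Final settlement = outstanding balance + penalty = C$4,734,454.7135… + C$406,000.00 = C$5,140,454.71

C$5,140,454.71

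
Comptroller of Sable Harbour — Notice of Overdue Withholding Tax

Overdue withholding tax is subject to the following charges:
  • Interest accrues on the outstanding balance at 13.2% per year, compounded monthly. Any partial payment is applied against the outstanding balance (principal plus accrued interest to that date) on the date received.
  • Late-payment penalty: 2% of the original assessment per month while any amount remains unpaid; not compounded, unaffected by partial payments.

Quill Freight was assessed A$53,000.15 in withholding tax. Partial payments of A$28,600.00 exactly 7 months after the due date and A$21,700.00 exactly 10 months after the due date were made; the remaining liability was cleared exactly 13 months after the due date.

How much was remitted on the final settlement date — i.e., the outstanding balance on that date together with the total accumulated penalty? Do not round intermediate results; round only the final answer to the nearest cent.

A$21,915.88

Monthly rate = 13.2% ÷ 12 = 1.1%
Balance at month 7: A$53,000.1500 × (1 + 0.011)^7 = A$57,218.3313…
After A$28,600.00 payment: A$57,218.3313… − A$28,600.00 = A$28,618.3313…
Balance at month 10: A$28,618.3313… × (1 + 0.011)^3 = A$29,573.1628…
After A$21,700.00 payment: A$29,573.1628… − A$21,700.00 = A$7,873.1628…
Balance at month 13: A$7,873.1628… × (1 + 0.011)^3 = A$8,135.8456…
Penalty: 13 × 2% × A$53,000.15 = A$13,780.04…
Final settlement = outstanding balance + penalty = A$8,135.8456… + A$13,780.04… = A$21,915.88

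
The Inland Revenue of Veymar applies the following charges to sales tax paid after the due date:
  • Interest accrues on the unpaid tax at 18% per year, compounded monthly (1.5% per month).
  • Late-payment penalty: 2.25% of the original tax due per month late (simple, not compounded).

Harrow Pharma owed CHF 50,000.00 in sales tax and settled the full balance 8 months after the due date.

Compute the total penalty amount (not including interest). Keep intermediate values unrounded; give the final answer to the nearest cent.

CHF 9,000.00

Late-payment penalty = 2.25% × CHF 50,000.00 × 8 mo = CHF 9,000.00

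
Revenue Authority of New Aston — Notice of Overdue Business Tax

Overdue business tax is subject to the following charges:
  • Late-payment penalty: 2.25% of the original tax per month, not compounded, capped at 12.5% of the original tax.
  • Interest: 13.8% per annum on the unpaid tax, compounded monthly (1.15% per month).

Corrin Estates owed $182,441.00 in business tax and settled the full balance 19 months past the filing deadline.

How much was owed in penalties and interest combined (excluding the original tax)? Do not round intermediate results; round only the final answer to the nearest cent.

Penalty (uncapped): 19 × 2.25% × $182,441.00 = $77,993.53…; cap = 12.5% × $182,441.00 = $22,805.13… → penalty = $22,805.13…
Interest: $182,441.00 × ((1 + 0.0115)^19 − 1) = $182,441.00 × 0.2426587… = $44,270.8908…
Penalties + interest = $22,805.1250 + $44,270.8908… = $67,076.02

$67,076.02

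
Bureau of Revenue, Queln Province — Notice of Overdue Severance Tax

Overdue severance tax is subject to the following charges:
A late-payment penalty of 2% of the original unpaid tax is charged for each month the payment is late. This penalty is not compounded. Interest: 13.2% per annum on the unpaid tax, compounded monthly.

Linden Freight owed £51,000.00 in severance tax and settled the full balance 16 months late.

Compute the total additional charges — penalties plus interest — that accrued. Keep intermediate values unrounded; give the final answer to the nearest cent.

Late-payment penalty: 16 × 2% × £51,000.00 = £16,320.00
Interest (13.2%/yr ÷ 12 = 1.1%/month): £51,000.00 × ((1 + 0.011)^16 − 1) = £9,755.9289…
Penalties + interest = £16,320.0000 + £9,755.9289… = £26,075.93

£26,075.93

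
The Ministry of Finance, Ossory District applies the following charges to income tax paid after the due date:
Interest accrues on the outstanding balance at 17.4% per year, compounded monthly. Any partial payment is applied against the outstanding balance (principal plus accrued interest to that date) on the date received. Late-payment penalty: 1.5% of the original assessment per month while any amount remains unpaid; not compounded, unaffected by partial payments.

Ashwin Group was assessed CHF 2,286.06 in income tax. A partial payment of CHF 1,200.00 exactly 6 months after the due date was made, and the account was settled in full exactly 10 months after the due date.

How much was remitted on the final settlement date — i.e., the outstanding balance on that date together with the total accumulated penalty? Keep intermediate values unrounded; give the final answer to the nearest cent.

Monthly rate = 17.4% ÷ 12 = 1.45%
Balance at month 6: CHF 2,286.0600 × (1 + 0.0145)^6 = CHF 2,492.2978…
After CHF 1,200.00 payment: CHF 2,492.2978… − CHF 1,200.00 = CHF 1,292.2978…
Balance at month 10: CHF 1,292.2978… × (1 + 0.0145)^4 = CHF 1,368.8971…
Penalty: 10 × 1.5% × CHF 2,286.06 = CHF 342.91…
Final settlement = outstanding balance + penalty = CHF 1,368.8971… + CHF 342.91… = CHF 1,711.81

CHF 1,711.81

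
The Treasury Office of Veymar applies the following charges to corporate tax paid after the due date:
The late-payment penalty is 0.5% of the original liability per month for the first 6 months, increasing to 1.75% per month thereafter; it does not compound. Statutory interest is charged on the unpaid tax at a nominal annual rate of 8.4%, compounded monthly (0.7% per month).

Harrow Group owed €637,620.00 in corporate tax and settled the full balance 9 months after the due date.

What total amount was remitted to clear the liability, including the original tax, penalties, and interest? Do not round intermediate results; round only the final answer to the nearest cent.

€731,537.04

Penalty, months 1–6: 6 × 0.5% × €637,620.00 = €19,128.60
Penalty, months 7–9: 3 × 1.75% × €637,620.00 = €33,475.05
Interest: €637,620.00 × ((1 + 0.007)^9 − 1) = €637,620.00 × 0.0647931… = €41,313.3870…
Total = €637,620.00 + €52,603.6500 + €41,313.3870… = €731,537.04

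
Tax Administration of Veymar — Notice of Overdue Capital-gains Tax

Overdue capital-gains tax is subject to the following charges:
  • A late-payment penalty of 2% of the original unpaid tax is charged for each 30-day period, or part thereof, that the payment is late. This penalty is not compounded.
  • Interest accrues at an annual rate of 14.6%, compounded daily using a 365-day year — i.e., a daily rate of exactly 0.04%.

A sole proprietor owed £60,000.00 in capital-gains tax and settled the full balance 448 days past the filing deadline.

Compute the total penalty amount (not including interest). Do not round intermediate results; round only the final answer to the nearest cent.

Penalty periods: ⌈448/30⌉ = 15; penalty = 15 × 2% × £60,000.00 = £18,000.00

£18,000.00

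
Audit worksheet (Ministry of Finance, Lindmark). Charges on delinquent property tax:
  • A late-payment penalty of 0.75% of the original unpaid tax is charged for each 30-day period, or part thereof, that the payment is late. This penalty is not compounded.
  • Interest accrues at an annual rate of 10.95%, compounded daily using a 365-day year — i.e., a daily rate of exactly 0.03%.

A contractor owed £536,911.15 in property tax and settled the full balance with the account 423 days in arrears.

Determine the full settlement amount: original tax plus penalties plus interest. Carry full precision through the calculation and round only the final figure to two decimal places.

£669,948.00

Penalty periods: ⌈423/30⌉ = 15; penalty = 15 × 0.75% × £536,911.15 = £60,402.50…
Interest: £536,911.15 × ((1 + 0.0003)^423 − 1) = £536,911.15 × 0.13528188… = £72,634.3475…
Total = £536,911.15 + £60,402.5044… + £72,634.3475… = £669,948.00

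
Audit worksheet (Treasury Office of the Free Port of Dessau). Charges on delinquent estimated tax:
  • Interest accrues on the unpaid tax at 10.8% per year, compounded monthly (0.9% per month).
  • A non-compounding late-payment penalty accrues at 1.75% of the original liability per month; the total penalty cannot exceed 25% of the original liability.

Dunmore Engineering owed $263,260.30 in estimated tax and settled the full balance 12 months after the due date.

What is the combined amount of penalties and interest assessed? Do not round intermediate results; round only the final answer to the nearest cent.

Penalty: 12 × 1.75% × $263,260.30 = $55,284.66… (below the 25% cap of $65,815.08…)
Interest: $263,260.30 × ((1 + 0.009)^12 − 1) = $263,260.30 × 0.1135097… = $29,882.5911…
Penalties + interest = $55,284.6630 + $29,882.5911… = $85,167.25

$85,167.25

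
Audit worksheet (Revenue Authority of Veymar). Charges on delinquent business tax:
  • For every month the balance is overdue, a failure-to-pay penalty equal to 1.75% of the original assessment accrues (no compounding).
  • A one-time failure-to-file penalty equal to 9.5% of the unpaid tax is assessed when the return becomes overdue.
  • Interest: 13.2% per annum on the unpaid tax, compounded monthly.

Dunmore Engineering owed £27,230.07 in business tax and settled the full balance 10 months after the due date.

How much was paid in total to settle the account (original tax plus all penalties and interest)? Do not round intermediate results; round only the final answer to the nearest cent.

Failure-to-file penalty: 9.5% × £27,230.07 = £2,586.86…
Failure-to-pay penalty = 1.75% × £27,230.07 × 10 mo = £4,765.26…
Interest (13.2%/yr ÷ 12 = 1.1%/month): £27,230.07 × ((1 + 0.011)^10 − 1) = £3,148.0095…
Total = £27,230.07 + £7,352.1189 + £3,148.0095… = £37,730.20

£37,730.20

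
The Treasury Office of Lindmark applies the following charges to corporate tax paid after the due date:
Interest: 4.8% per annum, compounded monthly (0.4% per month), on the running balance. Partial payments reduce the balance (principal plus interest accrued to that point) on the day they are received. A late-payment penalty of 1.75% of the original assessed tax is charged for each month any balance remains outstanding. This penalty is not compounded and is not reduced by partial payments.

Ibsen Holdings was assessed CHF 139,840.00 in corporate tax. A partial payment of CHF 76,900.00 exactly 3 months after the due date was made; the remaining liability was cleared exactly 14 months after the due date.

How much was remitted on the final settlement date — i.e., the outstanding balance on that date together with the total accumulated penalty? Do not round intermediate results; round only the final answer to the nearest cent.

Balance at month 3: CHF 139,840.0000 × (1 + 0.004)^3 = CHF 141,524.8013…
After CHF 76,900.00 payment: CHF 141,524.8013… − CHF 76,900.00 = CHF 64,624.8013…
Balance at month 14: CHF 64,624.8013… × (1 + 0.004)^11 = CHF 67,525.8503…
Penalty: 14 × 1.75% × CHF 139,840.00 = CHF 34,260.80
Final settlement = outstanding balance + penalty = CHF 67,525.8503… + CHF 34,260.80 = CHF 101,786.65

CHF 101,786.65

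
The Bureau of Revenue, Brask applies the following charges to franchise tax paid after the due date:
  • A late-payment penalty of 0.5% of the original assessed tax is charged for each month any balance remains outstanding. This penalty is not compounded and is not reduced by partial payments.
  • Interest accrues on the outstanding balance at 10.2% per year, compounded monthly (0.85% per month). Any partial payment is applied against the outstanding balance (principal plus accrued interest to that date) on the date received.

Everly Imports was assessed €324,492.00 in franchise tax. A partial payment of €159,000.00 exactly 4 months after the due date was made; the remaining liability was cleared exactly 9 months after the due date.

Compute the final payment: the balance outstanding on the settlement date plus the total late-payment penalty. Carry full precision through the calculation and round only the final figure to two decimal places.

Balance at month 4: €324,492.0000 × (1 + 0.0085)^4 = €335,666.1941…
After €159,000.00 payment: €335,666.1941… − €159,000.00 = €176,666.1941…
Balance at month 9: €176,666.1941… × (1 + 0.0085)^5 = €184,303.2382…
Penalty: 9 × 0.5% × €324,492.00 = €14,602.14
Final settlement = outstanding balance + penalty = €184,303.2382… + €14,602.14 = €198,905.38

€198,905.38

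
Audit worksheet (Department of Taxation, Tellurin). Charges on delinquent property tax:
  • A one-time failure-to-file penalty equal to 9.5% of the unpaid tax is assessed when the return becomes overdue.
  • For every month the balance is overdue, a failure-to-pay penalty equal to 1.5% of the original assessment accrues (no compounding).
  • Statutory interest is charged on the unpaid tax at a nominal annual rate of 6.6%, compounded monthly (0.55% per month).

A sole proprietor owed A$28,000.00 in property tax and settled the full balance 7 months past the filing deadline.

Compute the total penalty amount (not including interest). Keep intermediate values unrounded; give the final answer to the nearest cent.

A$5,600.00

Failure-to-file penalty: 9.5% × A$28,000.00 = A$2,660.00
Failure-to-pay penalty = 1.5% × A$28,000.00 × 7 mo = A$2,940.00
Total penalty = A$2,660.00 + A$2,940.00 = A$5,600.00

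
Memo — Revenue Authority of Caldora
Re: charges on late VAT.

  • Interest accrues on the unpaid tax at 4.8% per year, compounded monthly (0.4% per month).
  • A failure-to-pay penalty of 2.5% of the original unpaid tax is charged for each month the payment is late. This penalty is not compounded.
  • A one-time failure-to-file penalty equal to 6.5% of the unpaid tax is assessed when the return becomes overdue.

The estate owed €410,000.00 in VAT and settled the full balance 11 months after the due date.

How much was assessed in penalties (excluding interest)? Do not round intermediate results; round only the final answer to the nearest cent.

€139,400.00

Failure-to-file penalty: 6.5% × €410,000.00 = €26,650.00
Failure-to-pay penalty = 2.5% × €410,000.00 × 11 mo = €112,750.00
Total penalty = €26,650.00 + €112,750.00 = €139,400.00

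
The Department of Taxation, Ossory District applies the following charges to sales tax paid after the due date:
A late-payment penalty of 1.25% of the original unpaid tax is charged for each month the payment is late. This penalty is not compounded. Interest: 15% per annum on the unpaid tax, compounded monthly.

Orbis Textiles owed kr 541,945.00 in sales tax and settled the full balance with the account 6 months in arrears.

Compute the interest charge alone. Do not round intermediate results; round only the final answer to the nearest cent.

Interest (15%/yr ÷ 12 = 1.25%/month): kr 541,945.00 × ((1 + 0.0125)^6 − 1) = kr 41,937.4278…

kr 41,937.43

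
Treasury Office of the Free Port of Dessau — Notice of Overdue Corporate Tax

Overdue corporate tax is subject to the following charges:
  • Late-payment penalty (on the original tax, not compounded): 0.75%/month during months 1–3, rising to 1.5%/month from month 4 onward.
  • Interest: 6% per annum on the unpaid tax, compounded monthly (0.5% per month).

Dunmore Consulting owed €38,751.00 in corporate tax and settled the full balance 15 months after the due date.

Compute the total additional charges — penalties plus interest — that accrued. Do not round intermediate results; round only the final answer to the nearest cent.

Penalty, months 1–3: 3 × 0.75% × €38,751.00 = €871.90…
Penalty, months 4–15: 12 × 1.5% × €38,751.00 = €6,975.18
Interest: €38,751.00 × ((1 + 0.005)^15 − 1) = €38,751.00 × 0.0776827… = €3,010.2838…
Penalties + interest = €7,847.0775 + €3,010.2838… = €10,857.36

€10,857.36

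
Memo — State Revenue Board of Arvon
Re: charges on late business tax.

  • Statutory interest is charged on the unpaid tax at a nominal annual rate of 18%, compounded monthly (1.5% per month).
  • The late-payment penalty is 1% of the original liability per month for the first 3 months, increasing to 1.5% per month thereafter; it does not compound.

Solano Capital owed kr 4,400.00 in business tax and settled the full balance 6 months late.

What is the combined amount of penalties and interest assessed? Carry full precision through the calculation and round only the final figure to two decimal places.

kr 741.15

Penalty, months 1–3: 3 × 1% × kr 4,400.00 = kr 132.00
Penalty, months 4–6: 3 × 1.5% × kr 4,400.00 = kr 198.00
Interest: kr 4,400.00 × ((1 + 0.015)^6 − 1) = kr 4,400.00 × 0.0934433… = kr 411.1504…
Penalties + interest = kr 330.0000 + kr 411.1504… = kr 741.15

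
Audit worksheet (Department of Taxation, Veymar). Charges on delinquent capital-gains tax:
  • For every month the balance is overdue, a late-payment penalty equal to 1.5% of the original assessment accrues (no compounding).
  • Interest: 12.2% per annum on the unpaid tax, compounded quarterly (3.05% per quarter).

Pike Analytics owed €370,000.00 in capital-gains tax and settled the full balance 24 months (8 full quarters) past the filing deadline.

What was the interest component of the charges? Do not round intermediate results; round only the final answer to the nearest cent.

€100,528.24

Interest: €370,000.00 × ((1 + 0.0305)^8 − 1) = €370,000.00 × 0.2716979… = €100,528.2390…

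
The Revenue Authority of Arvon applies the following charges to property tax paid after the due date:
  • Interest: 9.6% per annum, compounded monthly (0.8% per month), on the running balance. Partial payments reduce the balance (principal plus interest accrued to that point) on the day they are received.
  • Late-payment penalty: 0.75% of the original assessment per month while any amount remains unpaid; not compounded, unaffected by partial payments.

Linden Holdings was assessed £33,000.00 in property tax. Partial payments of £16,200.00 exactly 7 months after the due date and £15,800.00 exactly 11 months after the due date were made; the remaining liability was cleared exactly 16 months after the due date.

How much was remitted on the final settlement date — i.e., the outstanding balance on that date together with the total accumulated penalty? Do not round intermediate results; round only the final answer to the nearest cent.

Balance at month 7: £33,000.0000 × (1 + 0.008)^7 = £34,892.9481…
After £16,200.00 payment: £34,892.9481… − £16,200.00 = £18,692.9481…
Balance at month 11: £18,692.9481… × (1 + 0.008)^4 = £19,298.3389…
After £15,800.00 payment: £19,298.3389… − £15,800.00 = £3,498.3389…
Balance at month 16: £3,498.3389… × (1 + 0.008)^5 = £3,640.5294…
Penalty: 16 × 0.75% × £33,000.00 = £3,960.00
Final settlement = outstanding balance + penalty = £3,640.5294… + £3,960.00 = £7,600.53

£7,600.53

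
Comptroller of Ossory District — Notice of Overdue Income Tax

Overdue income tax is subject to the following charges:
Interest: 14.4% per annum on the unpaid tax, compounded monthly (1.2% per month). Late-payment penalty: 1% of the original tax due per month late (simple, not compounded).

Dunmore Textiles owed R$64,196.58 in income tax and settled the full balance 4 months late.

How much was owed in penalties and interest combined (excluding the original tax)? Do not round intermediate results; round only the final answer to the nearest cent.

Late-payment penalty = 1% × R$64,196.58 × 4 mo = R$2,567.86…
Interest: R$64,196.58 × ((1 + 0.012)^4 − 1) = R$64,196.58 × 0.0488709… = R$3,137.3467…
Penalties + interest = R$2,567.8632 + R$3,137.3467… = R$5,705.21

R$5,705.21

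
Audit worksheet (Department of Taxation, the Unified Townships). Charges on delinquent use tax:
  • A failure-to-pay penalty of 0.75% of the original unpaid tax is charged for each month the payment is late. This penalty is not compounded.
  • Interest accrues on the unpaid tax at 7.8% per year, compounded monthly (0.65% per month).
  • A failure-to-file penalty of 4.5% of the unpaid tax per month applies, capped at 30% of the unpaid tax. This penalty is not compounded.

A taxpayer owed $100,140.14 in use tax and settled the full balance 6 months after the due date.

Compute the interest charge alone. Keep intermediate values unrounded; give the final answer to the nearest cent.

Interest: $100,140.14 × ((1 + 0.0065)^6 − 1) = $100,140.14 × 0.0396393… = $3,969.4820…

$3,969.48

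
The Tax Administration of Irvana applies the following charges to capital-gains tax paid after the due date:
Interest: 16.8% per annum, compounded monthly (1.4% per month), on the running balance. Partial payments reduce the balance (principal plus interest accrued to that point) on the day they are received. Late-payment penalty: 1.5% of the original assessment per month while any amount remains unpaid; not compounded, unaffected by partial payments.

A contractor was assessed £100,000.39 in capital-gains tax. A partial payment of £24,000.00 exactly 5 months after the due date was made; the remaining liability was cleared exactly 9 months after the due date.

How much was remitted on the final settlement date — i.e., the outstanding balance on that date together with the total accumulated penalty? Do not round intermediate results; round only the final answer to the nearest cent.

£101,457.15

Balance at month 5: £100,000.3900 × (1 + 0.014)^5 = £107,199.1813…
After £24,000.00 payment: £107,199.1813… − £24,000.00 = £83,199.1813…
Balance at month 9: £83,199.1813… × (1 + 0.014)^4 = £87,957.0941…
Penalty: 9 × 1.5% × £100,000.39 = £13,500.05…
Final settlement = outstanding balance + penalty = £87,957.0941… + £13,500.05… = £101,457.15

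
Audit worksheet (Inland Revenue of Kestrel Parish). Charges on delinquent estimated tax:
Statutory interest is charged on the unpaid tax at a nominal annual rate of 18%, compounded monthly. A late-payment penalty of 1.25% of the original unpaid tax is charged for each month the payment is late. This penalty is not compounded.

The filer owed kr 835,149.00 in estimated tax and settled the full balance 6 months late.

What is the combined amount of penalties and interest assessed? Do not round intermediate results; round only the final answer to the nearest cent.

Late-payment penalty = 1.25% × kr 835,149.00 × 6 mo = kr 62,636.18…
Interest (18%/yr ÷ 12 = 1.5%/month): kr 835,149.00 × ((1 + 0.015)^6 − 1) = kr 78,039.0484…
Penalties + interest = kr 62,636.1750 + kr 78,039.0484… = kr 140,675.22

kr 140,675.22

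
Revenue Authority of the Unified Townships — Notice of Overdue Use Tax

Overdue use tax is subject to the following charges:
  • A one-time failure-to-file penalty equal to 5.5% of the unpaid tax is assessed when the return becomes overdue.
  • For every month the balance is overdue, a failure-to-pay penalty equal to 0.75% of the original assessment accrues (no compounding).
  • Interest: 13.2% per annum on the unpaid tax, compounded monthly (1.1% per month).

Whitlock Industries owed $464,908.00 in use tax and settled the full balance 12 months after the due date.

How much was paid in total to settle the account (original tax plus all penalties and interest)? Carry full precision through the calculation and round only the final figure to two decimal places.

Failure-to-file penalty: 5.5% × $464,908.00 = $25,569.94
Failure-to-pay penalty = 0.75% × $464,908.00 × 12 mo = $41,841.72
Interest: $464,908.00 × ((1 + 0.011)^12 − 1) = $464,908.00 × 0.1402862… = $65,220.1750…
Total = $464,908.00 + $67,411.6600 + $65,220.1750… = $597,539.84

$597,539.84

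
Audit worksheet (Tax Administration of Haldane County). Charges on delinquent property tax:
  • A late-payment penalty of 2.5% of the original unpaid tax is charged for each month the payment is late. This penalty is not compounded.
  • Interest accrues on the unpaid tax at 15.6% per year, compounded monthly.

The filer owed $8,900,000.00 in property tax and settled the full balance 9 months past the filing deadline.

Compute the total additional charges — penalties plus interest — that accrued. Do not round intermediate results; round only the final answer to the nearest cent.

$3,099,622.53

Late-payment penalty: 9 × 2.5% × $8,900,000.00 = $2,002,500.00
Interest (15.6%/yr ÷ 12 = 1.3%/month): $8,900,000.00 × ((1 + 0.013)^9 − 1) = $1,097,122.5255…
Penalties + interest = $2,002,500.0000 + $1,097,122.5255… = $3,099,622.53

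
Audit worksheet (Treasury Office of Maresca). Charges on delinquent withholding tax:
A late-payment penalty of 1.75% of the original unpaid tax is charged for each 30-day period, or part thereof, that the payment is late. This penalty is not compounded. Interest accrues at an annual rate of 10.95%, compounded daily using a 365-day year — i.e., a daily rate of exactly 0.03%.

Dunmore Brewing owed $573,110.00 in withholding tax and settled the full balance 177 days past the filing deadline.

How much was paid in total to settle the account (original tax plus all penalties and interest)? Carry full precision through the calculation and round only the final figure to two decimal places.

$664,536.34

Penalty periods: ⌈177/30⌉ = 6; penalty = 6 × 1.75% × $573,110.00 = $60,176.55
Interest: $573,110.00 × ((1 + 0.0003)^177 − 1) = $573,110.00 × 0.05452670… = $31,249.7946…
Total = $573,110.00 + $60,176.5500 + $31,249.7946… = $664,536.34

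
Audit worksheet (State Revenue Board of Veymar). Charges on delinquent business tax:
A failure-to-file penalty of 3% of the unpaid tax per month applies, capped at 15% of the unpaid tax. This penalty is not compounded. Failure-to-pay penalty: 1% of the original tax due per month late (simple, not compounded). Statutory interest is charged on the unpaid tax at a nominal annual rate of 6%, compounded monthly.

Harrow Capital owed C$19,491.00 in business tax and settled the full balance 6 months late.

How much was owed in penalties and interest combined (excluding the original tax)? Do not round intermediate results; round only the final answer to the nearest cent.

C$4,685.20

Failure-to-file: 6 × 3% × C$19,491.00 = C$3,508.38, capped at 15% × C$19,491.00 = C$2,923.65
Failure-to-pay penalty = 1% × C$19,491.00 × 6 mo = C$1,169.46
Interest (6%/yr ÷ 12 = 0.5%/month): C$19,491.00 × ((1 + 0.005)^6 − 1) = C$592.0880…
Penalties + interest = C$4,093.1100 + C$592.0880… = C$4,685.20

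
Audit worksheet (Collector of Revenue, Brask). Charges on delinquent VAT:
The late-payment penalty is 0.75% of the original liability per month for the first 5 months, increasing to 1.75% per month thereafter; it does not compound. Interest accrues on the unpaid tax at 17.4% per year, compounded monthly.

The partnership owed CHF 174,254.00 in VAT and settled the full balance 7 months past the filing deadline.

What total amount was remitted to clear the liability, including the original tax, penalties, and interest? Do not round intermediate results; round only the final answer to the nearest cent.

Penalty, months 1–5: 5 × 0.75% × CHF 174,254.00 = CHF 6,534.53…
Penalty, months 6–7: 2 × 1.75% × CHF 174,254.00 = CHF 6,098.89
Interest (17.4%/yr ÷ 12 = 1.45%/month): CHF 174,254.00 × ((1 + 0.0145)^7 − 1) = CHF 18,475.0212…
Total = CHF 174,254.00 + CHF 12,633.4150 + CHF 18,475.0212… = CHF 205,362.44

CHF 205,362.44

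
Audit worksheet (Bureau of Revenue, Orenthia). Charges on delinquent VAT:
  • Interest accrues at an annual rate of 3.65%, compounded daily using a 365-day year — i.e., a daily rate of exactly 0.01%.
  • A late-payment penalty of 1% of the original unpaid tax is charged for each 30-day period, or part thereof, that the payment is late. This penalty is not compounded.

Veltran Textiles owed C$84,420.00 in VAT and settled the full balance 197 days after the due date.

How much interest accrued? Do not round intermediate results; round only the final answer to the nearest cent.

Interest: C$84,420.00 × ((1 + 0.0001)^197 − 1) = C$84,420.00 × 0.01989432… = C$1,679.4786…

C$1,679.48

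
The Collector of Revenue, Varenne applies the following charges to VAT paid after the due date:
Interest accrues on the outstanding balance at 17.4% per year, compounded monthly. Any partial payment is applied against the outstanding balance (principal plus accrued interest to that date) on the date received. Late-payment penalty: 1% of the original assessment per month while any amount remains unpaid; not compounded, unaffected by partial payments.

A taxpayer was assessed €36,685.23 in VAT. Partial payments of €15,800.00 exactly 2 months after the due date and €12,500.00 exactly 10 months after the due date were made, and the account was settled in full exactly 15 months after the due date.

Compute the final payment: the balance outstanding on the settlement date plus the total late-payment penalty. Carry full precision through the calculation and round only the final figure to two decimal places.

€18,545.48

Monthly rate = 17.4% ÷ 12 = 1.45%
Balance at month 2: €36,685.2300 × (1 + 0.0145)^2 = €37,756.8147…
After €15,800.00 payment: €37,756.8147… − €15,800.00 = €21,956.8147…
Balance at month 10: €21,956.8147… × (1 + 0.0145)^8 = €24,636.8823…
After €12,500.00 payment: €24,636.8823… − €12,500.00 = €12,136.8823…
Balance at month 15: €12,136.8823… × (1 + 0.0145)^5 = €13,042.6967…
Penalty: 15 × 1% × €36,685.23 = €5,502.78…
Final settlement = outstanding balance + penalty = €13,042.6967… + €5,502.78… = €18,545.48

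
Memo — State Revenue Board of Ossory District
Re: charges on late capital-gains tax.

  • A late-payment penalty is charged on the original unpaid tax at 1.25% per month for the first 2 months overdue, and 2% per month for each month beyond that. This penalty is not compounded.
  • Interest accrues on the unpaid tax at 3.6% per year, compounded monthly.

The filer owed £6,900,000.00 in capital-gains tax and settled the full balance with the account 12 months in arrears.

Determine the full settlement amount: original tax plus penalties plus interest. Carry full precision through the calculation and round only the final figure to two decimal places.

£8,705,039.86

Penalty, months 1–2: 2 × 1.25% × £6,900,000.00 = £172,500.00
Penalty, months 3–12: 10 × 2% × £6,900,000.00 = £1,380,000.00
Interest (3.6%/yr ÷ 12 = 0.3%/month): £6,900,000.00 × ((1 + 0.003)^12 − 1) = £252,539.8640…
Total = £6,900,000.00 + £1,552,500.0000 + £252,539.8640… = £8,705,039.86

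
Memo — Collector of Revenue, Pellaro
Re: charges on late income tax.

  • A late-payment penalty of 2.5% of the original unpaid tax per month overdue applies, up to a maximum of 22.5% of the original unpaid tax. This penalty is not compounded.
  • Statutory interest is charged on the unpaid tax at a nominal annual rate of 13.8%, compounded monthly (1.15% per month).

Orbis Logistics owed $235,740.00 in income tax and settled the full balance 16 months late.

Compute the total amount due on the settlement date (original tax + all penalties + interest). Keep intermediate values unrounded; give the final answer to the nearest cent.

Penalty (uncapped): 16 × 2.5% × $235,740.00 = $94,296.00; cap = 22.5% × $235,740.00 = $53,041.50 → penalty = $53,041.50
Interest: $235,740.00 × ((1 + 0.0115)^16 − 1) = $235,740.00 × 0.2007544… = $47,325.8468…
Total = $235,740.00 + $53,041.5000 + $47,325.8468… = $336,107.35

$336,107.35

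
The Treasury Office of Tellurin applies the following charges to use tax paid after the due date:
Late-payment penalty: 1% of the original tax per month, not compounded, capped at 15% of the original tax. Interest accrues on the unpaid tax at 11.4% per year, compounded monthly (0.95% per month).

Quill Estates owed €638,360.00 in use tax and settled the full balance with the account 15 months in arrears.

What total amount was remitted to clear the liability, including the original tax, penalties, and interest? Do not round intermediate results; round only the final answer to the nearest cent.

€831,385.83

Penalty (uncapped): 15 × 1% × €638,360.00 = €95,754.00; cap = 15% × €638,360.00 = €95,754.00 → penalty = €95,754.00
Interest: €638,360.00 × ((1 + 0.0095)^15 − 1) = €638,360.00 × 0.1523777… = €97,271.8348…
Total = €638,360.00 + €95,754.0000 + €97,271.8348… = €831,385.83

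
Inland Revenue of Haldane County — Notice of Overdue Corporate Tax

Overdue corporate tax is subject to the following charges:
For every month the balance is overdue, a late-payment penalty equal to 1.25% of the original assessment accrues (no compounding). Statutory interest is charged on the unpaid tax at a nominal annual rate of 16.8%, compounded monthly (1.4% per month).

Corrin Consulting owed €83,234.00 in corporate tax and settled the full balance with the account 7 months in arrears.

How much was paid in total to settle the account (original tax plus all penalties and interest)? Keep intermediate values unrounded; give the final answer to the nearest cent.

Late-payment penalty: 7 × 1.25% × €83,234.00 = €7,282.98…
Interest: €83,234.00 × ((1 + 0.014)^7 − 1) = €83,234.00 × 0.1022134… = €8,507.6298…
Total = €83,234.00 + €7,282.9750 + €8,507.6298… = €99,024.60

€99,024.60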